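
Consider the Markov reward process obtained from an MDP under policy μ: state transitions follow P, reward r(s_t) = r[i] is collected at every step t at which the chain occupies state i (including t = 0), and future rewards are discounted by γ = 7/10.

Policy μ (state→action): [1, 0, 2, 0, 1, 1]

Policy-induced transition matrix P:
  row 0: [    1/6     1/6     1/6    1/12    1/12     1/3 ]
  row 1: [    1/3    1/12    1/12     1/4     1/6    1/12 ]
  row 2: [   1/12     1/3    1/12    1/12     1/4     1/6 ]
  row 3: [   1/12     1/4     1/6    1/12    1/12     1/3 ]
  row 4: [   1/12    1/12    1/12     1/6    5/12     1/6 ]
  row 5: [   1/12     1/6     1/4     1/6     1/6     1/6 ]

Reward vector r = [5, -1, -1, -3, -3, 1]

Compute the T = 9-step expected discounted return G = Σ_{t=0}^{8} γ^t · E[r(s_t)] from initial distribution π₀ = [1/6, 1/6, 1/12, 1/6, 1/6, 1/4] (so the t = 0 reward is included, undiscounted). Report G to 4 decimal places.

t=0: π = [0.1667, 0.1667, 0.0833, 0.1667, 0.1667, 0.2500], E[r] = -0.1667, γ^t·E[r] = -0.166667, running G = -0.166667
t=1: π = [0.1389, 0.1667, 0.1528, 0.1458, 0.1875, 0.2083], E[r] = -0.4167, γ^t·E[r] = -0.291667, running G = -0.458333
t=2: π = [0.1366, 0.1748, 0.1418, 0.1441, 0.2025, 0.2002], E[r] = -0.4734, γ^t·E[r] = -0.231956, running G = -0.690289
t=3: π = [0.1384, 0.1709, 0.1401, 0.1460, 0.2057, 0.1989], E[r] = -0.4753, γ^t·E[r] = -0.163031, running G = -0.853320
t=4: π = [0.1376, 0.1708, 0.1402, 0.1455, 0.2061, 0.1998], E[r] = -0.4780, γ^t·E[r] = -0.114776, running G = -0.968096
t=5: π = [0.1375, 0.1708, 0.1402, 0.1456, 0.2063, 0.1996], E[r] = -0.4796, γ^t·E[r] = -0.080601, running G = -1.048697
t=6: π = [0.1375, 0.1708, 0.1402, 0.1456, 0.2063, 0.1996], E[r] = -0.4798, γ^t·E[r] = -0.056443, running G = -1.105140
t=7: π = [0.1375, 0.1707, 0.1402, 0.1456, 0.2063, 0.1996], E[r] = -0.4798, γ^t·E[r] = -0.039515, running G = -1.144655
t=8: π = [0.1375, 0.1707, 0.1402, 0.1456, 0.2063, 0.1996], E[r] = -0.4798, γ^t·E[r] = -0.027661, running G = -1.172316

G = -1.1723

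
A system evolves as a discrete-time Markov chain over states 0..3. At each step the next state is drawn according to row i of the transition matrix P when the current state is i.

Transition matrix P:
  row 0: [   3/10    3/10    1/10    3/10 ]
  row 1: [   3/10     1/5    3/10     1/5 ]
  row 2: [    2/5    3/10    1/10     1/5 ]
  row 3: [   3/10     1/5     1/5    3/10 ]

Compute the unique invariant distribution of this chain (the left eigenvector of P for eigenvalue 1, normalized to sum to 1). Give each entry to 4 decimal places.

π = [0.3176, 0.2493, 0.1756, 0.2575]

Balance equations π_j = Σ_i π_i·P[i][j]:
  π_0 = 3/10·π_0 + 3/10·π_1 + 2/5·π_2 + 3/10·π_3
  π_1 = 3/10·π_0 + 1/5·π_1 + 3/10·π_2 + 1/5·π_3
  π_2 = 1/10·π_0 + 3/10·π_1 + 1/10·π_2 + 1/5·π_3
  normalize: π_0 + π_1 + π_2 + π_3 = 1
Solving the linear system gives exactly π = [349/1099, 274/1099, 193/1099, 283/1099].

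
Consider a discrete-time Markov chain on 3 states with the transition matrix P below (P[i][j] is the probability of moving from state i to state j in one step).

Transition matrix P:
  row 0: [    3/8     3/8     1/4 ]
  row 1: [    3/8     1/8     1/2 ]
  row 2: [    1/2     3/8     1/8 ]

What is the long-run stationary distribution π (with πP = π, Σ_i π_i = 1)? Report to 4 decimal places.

π = [0.4111, 0.3000, 0.2889]

Balance equations π_j = Σ_i π_i·P[i][j]:
  π_0 = 3/8·π_0 + 3/8·π_1 + 1/2·π_2
  π_1 = 3/8·π_0 + 1/8·π_1 + 3/8·π_2
  normalize: π_0 + π_1 + π_2 = 1
Solving the linear system gives exactly π = [37/90, 3/10, 13/45].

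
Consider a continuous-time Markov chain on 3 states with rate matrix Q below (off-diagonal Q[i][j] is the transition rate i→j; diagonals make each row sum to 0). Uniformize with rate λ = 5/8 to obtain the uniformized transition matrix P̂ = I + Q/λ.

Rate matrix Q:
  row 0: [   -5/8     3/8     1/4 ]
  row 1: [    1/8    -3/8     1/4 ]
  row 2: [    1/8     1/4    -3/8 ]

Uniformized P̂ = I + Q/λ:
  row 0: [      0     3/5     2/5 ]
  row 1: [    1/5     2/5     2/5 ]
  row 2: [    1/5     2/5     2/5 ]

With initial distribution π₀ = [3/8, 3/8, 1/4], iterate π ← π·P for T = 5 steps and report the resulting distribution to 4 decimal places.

π = [0.1666, 0.4334, 0.4000]

t=0: π = [0.3750, 0.3750, 0.2500]
t=1: π = [0.1250, 0.4750, 0.4000]
t=2: π = [0.1750, 0.4250, 0.4000]
t=3: π = [0.1650, 0.4350, 0.4000]
t=4: π = [0.1670, 0.4330, 0.4000]
t=5: π = [0.1666, 0.4334, 0.4000]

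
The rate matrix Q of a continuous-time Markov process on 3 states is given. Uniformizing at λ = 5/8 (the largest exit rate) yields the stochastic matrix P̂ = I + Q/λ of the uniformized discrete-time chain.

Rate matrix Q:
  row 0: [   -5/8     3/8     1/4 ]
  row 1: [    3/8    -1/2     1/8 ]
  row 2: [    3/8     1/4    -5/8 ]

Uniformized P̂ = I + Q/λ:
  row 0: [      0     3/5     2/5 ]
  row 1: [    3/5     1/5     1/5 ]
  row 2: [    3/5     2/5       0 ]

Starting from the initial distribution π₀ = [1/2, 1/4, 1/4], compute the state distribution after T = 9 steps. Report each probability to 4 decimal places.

t=0: π = [0.5000, 0.2500, 0.2500]
t=1: π = [0.3000, 0.4500, 0.2500]
t=2: π = [0.4200, 0.3700, 0.2100]
t=3: π = [0.3480, 0.4100, 0.2420]
t=4: π = [0.3912, 0.3876, 0.2212]
t=5: π = [0.3653, 0.4007, 0.2340]
t=6: π = [0.3808, 0.3929, 0.2263]
t=7: π = [0.3715, 0.3976, 0.2309]
t=8: π = [0.3771, 0.3948, 0.2281]
t=9: π = [0.3737, 0.3965, 0.2298]

π = [0.3737, 0.3965, 0.2298]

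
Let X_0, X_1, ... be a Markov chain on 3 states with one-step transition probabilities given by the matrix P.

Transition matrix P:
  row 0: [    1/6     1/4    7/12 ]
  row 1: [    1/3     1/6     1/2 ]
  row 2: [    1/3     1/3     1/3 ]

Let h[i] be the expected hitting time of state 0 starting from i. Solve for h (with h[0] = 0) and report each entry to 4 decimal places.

h = [0.0000, 3.0000, 3.0000]

First-step conditioning: h[0] = 0; for i ≠ 0, h[i] = 1 + Σ_k P[i][k]·h[k].
  h[1] = 1 + 1/6·h[1] + 1/2·h[2]
  h[2] = 1 + 1/3·h[1] + 1/3·h[2]
Solving the 2×2 linear system over states ≠ 0 gives exactly h = [0, 3, 3] (h[0] = 0 is the target).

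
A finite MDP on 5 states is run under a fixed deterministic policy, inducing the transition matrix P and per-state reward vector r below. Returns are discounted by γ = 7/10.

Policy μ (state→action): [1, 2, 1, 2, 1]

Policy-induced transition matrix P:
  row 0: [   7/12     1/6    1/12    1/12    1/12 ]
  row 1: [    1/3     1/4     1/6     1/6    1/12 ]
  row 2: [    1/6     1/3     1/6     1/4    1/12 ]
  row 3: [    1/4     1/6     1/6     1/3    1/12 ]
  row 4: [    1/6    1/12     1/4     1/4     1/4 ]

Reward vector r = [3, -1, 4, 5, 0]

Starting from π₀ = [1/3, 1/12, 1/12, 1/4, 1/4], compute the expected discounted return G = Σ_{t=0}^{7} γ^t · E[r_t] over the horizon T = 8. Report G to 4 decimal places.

G = 7.7789

t=0: π = [0.3333, 0.0833, 0.0833, 0.2500, 0.2500], E[r] = 2.5000, γ^t·E[r] = 2.500000, running G = 2.500000
t=1: π = [0.3403, 0.1667, 0.1597, 0.2083, 0.1250], E[r] = 2.5347, γ^t·E[r] = 1.774306, running G = 4.274306
t=2: π = [0.3536, 0.1968, 0.1487, 0.1968, 0.1042], E[r] = 2.4427, γ^t·E[r] = 1.196927, running G = 5.471233
t=3: π = [0.3632, 0.1992, 0.1459, 0.1911, 0.1007], E[r] = 2.4293, γ^t·E[r] = 0.833234, running G = 6.304467
t=4: π = [0.3671, 0.1992, 0.1448, 0.1888, 0.1001], E[r] = 2.4253, γ^t·E[r] = 0.582311, running G = 6.886778
t=5: π = [0.3686, 0.1991, 0.1444, 0.1879, 0.1000], E[r] = 2.4240, γ^t·E[r] = 0.407408, running G = 7.294186
t=6: π = [0.3691, 0.1990, 0.1443, 0.1876, 0.1000], E[r] = 2.4236, γ^t·E[r] = 0.285136, running G = 7.579322
t=7: π = [0.3692, 0.1990, 0.1442, 0.1875, 0.1000], E[r] = 2.4235, γ^t·E[r] = 0.199584, running G = 7.778906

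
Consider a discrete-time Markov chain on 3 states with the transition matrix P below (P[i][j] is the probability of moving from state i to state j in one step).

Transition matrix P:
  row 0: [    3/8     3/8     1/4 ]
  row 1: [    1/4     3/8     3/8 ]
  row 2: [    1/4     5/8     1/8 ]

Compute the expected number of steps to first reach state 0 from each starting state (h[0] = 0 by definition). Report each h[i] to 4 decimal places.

h = [0.0000, 4.0000, 4.0000]

First-step conditioning: h[0] = 0; for i ≠ 0, h[i] = 1 + Σ_k P[i][k]·h[k].
  h[1] = 1 + 3/8·h[1] + 3/8·h[2]
  h[2] = 1 + 5/8·h[1] + 1/8·h[2]
Solving the 2×2 linear system over states ≠ 0 gives exactly h = [0, 4, 4] (h[0] = 0 is the target).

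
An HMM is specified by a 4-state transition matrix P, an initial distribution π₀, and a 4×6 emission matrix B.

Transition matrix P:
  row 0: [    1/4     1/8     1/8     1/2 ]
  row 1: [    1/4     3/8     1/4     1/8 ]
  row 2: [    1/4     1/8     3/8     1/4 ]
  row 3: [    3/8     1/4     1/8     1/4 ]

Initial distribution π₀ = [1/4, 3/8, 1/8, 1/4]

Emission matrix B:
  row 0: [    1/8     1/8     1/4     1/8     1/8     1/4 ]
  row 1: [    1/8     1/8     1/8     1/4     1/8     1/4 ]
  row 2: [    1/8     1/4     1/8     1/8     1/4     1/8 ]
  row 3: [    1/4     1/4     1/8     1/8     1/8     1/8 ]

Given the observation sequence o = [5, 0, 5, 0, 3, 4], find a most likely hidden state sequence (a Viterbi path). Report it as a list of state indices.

t=0: δ = [6.250e-02, 9.375e-02, 1.562e-02, 3.125e-02]  (obs o_0=5)
t=1: δ = [2.930e-03, 4.395e-03, 2.930e-03, 7.812e-03]  ψ = [1, 1, 1, 0]  (obs o_1=0)
t=2: δ = [7.324e-04, 4.883e-04, 1.373e-04, 2.441e-04]  ψ = [3, 3, 1, 3]  (obs o_2=5)
t=3: δ = [2.289e-05, 2.289e-05, 1.526e-05, 9.155e-05]  ψ = [0, 1, 1, 0]  (obs o_3=0)
t=4: δ = [4.292e-06, 5.722e-06, 1.431e-06, 2.861e-06]  ψ = [3, 3, 3, 3]  (obs o_4=3)
t=5: δ = [1.788e-07, 2.682e-07, 3.576e-07, 2.682e-07]  ψ = [1, 1, 1, 0]  (obs o_5=4)
backtrack: best end state = 2; path = [0, 3, 0, 3, 1, 2]

path = [0, 3, 0, 3, 1, 2]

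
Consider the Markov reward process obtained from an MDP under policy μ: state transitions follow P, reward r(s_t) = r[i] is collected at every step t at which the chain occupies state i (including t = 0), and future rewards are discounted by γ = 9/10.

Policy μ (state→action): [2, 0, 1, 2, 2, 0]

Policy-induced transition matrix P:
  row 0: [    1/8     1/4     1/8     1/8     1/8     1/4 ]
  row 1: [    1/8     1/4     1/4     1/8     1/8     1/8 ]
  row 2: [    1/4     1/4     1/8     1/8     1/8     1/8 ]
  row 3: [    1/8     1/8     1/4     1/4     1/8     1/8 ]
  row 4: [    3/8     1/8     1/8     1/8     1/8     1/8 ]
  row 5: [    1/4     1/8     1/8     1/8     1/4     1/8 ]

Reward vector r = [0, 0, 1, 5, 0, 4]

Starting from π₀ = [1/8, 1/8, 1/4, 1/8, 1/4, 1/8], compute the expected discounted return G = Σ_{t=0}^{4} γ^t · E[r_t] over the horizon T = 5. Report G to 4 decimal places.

t=0: π = [0.1250, 0.1250, 0.2500, 0.1250, 0.2500, 0.1250], E[r] = 1.3750, γ^t·E[r] = 1.375000, running G = 1.375000
t=1: π = [0.2344, 0.1875, 0.1563, 0.1406, 0.1406, 0.1406], E[r] = 1.4219, γ^t·E[r] = 1.279688, running G = 2.654688
t=2: π = [0.1973, 0.1973, 0.1660, 0.1426, 0.1426, 0.1543], E[r] = 1.4961, γ^t·E[r] = 1.211836, running G = 3.866523
t=3: π = [0.2007, 0.1951, 0.1675, 0.1428, 0.1443, 0.1497], E[r] = 1.4802, γ^t·E[r] = 1.079084, running G = 4.945607
t=4: π = [0.2007, 0.1954, 0.1672, 0.1429, 0.1437, 0.1501], E[r] = 1.4818, γ^t·E[r] = 0.972237, running G = 5.917844

G = 5.9178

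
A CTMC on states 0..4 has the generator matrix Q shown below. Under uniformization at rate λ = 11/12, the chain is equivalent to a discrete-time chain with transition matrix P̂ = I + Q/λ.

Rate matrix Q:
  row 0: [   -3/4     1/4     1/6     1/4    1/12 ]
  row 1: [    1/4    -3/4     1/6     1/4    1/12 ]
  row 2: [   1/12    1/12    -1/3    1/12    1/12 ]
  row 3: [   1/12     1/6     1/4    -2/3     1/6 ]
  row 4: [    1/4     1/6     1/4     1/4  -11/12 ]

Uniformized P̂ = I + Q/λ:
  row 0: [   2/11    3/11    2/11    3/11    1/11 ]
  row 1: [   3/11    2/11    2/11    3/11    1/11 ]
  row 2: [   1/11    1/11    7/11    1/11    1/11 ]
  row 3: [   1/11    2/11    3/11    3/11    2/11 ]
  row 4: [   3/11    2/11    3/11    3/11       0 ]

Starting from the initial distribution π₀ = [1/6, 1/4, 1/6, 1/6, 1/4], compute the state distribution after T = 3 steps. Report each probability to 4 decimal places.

π = [0.1558, 0.1647, 0.3685, 0.2099, 0.1012]

t=0: π = [0.1667, 0.2500, 0.1667, 0.1667, 0.2500]
t=1: π = [0.1970, 0.1818, 0.2955, 0.2424, 0.0833]
t=2: π = [0.1570, 0.1729, 0.3457, 0.2190, 0.1054]
t=3: π = [0.1558, 0.1647, 0.3685, 0.2099, 0.1012]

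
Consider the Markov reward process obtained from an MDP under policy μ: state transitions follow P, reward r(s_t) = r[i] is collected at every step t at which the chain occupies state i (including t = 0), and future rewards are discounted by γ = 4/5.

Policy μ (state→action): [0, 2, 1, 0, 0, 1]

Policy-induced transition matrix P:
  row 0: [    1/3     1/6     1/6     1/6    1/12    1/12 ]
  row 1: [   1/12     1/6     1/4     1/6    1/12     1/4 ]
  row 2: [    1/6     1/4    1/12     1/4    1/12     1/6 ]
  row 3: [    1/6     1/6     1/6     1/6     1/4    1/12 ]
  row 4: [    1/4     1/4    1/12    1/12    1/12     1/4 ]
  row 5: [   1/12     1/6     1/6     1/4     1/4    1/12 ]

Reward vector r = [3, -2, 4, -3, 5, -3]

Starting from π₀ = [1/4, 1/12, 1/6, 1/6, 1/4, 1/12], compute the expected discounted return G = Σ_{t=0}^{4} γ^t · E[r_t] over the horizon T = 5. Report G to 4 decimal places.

G = 2.8963

t=0: π = [0.2500, 0.0833, 0.1667, 0.1667, 0.2500, 0.0833], E[r] = 1.7500, γ^t·E[r] = 1.750000, running G = 1.750000
t=1: π = [0.2153, 0.2014, 0.1389, 0.1667, 0.1250, 0.1528], E[r] = 0.4653, γ^t·E[r] = 0.372222, running G = 2.122222
t=2: π = [0.1834, 0.1887, 0.1615, 0.1806, 0.1366, 0.1493], E[r] = 0.5122, γ^t·E[r] = 0.327778, running G = 2.450000
t=3: π = [0.1805, 0.1915, 0.1576, 0.1812, 0.1383, 0.1510], E[r] = 0.4836, γ^t·E[r] = 0.247605, running G = 2.697605
t=4: π = [0.1797, 0.1913, 0.1580, 0.1809, 0.1387, 0.1514], E[r] = 0.4850, γ^t·E[r] = 0.198675, running G = 2.896280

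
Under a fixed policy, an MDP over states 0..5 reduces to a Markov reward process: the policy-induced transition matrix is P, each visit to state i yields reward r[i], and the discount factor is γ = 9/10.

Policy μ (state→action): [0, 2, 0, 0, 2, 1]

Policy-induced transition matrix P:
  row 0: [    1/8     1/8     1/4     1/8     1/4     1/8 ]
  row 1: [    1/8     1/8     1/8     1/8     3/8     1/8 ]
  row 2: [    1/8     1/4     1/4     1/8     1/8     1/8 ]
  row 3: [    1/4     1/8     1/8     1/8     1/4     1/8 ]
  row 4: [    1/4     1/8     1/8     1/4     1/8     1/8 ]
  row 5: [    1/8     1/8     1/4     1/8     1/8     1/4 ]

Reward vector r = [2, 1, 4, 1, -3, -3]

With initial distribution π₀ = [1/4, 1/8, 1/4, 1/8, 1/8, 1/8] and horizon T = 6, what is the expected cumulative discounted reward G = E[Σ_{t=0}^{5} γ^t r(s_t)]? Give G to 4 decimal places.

t=0: π = [0.2500, 0.1250, 0.2500, 0.1250, 0.1250, 0.1250], E[r] = 1.0000, γ^t·E[r] = 1.000000, running G = 1.000000
t=1: π = [0.1563, 0.1563, 0.2031, 0.1406, 0.2031, 0.1406], E[r] = 0.3906, γ^t·E[r] = 0.351563, running G = 1.351563
t=2: π = [0.1680, 0.1504, 0.1875, 0.1504, 0.2012, 0.1426], E[r] = 0.3555, γ^t·E[r] = 0.287930, running G = 1.639492
t=3: π = [0.1689, 0.1484, 0.1873, 0.1501, 0.2024, 0.1428], E[r] = 0.3499, γ^t·E[r] = 0.255043, running G = 1.894535
t=4: π = [0.1691, 0.1484, 0.1874, 0.1503, 0.2020, 0.1429], E[r] = 0.3518, γ^t·E[r] = 0.230820, running G = 2.125356
t=5: π = [0.1690, 0.1484, 0.1874, 0.1502, 0.2020, 0.1429], E[r] = 0.3518, γ^t·E[r] = 0.207709, running G = 2.333065

G = 2.3331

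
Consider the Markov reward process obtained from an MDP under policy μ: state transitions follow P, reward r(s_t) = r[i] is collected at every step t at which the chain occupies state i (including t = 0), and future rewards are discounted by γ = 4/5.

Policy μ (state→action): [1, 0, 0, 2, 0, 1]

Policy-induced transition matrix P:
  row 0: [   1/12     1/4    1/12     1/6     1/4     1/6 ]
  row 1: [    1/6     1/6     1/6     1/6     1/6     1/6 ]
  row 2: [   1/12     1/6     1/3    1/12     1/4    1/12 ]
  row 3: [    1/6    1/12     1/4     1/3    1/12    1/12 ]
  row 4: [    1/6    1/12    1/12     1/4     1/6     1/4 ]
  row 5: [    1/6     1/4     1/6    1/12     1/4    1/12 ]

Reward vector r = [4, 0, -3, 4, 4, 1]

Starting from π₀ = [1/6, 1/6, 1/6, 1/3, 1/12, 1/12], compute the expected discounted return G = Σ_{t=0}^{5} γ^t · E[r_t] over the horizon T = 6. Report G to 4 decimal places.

t=0: π = [0.1667, 0.1667, 0.1667, 0.3333, 0.0833, 0.0833], E[r] = 1.9167, γ^t·E[r] = 1.916667, running G = 1.916667
t=1: π = [0.1389, 0.1528, 0.2014, 0.2083, 0.1736, 0.1250], E[r] = 1.6042, γ^t·E[r] = 1.283333, running G = 3.200000
t=2: π = [0.1383, 0.1568, 0.1916, 0.1887, 0.1881, 0.1366], E[r] = 1.6221, γ^t·E[r] = 1.038148, running G = 4.238148
t=3: π = [0.1392, 0.1582, 0.1871, 0.1864, 0.1898, 0.1393], E[r] = 1.6397, γ^t·E[r] = 0.839506, running G = 5.077654
t=4: π = [0.1395, 0.1585, 0.1860, 0.1864, 0.1899, 0.1397], E[r] = 1.6449, γ^t·E[r] = 0.673742, running G = 5.751396
t=5: π = [0.1395, 0.1586, 0.1857, 0.1864, 0.1899, 0.1398], E[r] = 1.6460, γ^t·E[r] = 0.539372, running G = 6.290768

G = 6.2908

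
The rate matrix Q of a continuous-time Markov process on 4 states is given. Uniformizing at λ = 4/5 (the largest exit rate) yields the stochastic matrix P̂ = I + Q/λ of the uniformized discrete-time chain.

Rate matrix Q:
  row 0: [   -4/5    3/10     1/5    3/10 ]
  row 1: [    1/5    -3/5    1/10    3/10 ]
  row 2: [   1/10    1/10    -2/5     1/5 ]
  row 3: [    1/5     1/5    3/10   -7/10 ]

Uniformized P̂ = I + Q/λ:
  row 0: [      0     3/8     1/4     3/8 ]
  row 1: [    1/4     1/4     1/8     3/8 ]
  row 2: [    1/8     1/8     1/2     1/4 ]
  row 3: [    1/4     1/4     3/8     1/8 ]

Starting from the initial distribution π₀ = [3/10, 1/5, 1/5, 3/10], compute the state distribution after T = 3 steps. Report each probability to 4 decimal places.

t=0: π = [0.3000, 0.2000, 0.2000, 0.3000]
t=1: π = [0.1500, 0.2625, 0.3125, 0.2750]
t=2: π = [0.1734, 0.2297, 0.3297, 0.2672]
t=3: π = [0.1654, 0.2305, 0.3371, 0.2670]

π = [0.1654, 0.2305, 0.3371, 0.2670]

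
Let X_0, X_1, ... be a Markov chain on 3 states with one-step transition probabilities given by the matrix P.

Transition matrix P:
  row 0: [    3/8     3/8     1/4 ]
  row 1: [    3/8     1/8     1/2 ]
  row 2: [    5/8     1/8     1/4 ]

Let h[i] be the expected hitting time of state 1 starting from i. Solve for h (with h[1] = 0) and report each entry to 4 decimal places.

First-step conditioning: h[1] = 0; for i ≠ 1, h[i] = 1 + Σ_k P[i][k]·h[k].
  h[0] = 1 + 3/8·h[0] + 1/4·h[2]
  h[2] = 1 + 5/8·h[0] + 1/4·h[2]
Solving the 2×2 linear system over states ≠ 1 gives exactly h = [16/5, 0, 4] (h[1] = 0 is the target).

h = [3.2000, 0.0000, 4.0000]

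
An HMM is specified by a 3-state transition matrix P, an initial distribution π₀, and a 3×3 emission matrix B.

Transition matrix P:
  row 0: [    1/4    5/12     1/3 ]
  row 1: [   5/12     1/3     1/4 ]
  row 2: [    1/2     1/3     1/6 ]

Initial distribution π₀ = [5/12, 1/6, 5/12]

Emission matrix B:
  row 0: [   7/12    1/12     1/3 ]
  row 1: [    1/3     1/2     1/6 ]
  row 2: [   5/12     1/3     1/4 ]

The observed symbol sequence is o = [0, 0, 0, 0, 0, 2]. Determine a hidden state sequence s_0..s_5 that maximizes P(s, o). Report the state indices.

path = [2, 0, 2, 0, 2, 0]

t=0: δ = [2.431e-01, 5.556e-02, 1.736e-01]  (obs o_0=0)
t=1: δ = [5.064e-02, 3.376e-02, 3.376e-02]  ψ = [2, 0, 0]  (obs o_1=0)
t=2: δ = [9.846e-03, 7.033e-03, 7.033e-03]  ψ = [2, 0, 0]  (obs o_2=0)
t=3: δ = [2.051e-03, 1.368e-03, 1.368e-03]  ψ = [2, 0, 0]  (obs o_3=0)
t=4: δ = [3.989e-04, 2.849e-04, 2.849e-04]  ψ = [2, 0, 0]  (obs o_4=0)
t=5: δ = [4.748e-05, 2.770e-05, 3.324e-05]  ψ = [2, 0, 0]  (obs o_5=2)
backtrack: best end state = 0; path = [2, 0, 2, 0, 2, 0]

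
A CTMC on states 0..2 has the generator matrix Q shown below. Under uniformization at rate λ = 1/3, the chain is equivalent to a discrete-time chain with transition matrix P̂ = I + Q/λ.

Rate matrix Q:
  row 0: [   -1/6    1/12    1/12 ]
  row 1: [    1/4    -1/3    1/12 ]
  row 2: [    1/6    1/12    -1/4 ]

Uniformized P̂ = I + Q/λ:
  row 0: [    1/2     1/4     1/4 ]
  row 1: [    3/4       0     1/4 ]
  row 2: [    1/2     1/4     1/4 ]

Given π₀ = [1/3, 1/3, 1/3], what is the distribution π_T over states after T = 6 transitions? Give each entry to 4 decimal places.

π = [0.5500, 0.2000, 0.2500]

t=0: π = [0.3333, 0.3333, 0.3333]
t=1: π = [0.5833, 0.1667, 0.2500]
t=2: π = [0.5417, 0.2083, 0.2500]
t=3: π = [0.5521, 0.1979, 0.2500]
t=4: π = [0.5495, 0.2005, 0.2500]
t=5: π = [0.5501, 0.1999, 0.2500]
t=6: π = [0.5500, 0.2000, 0.2500]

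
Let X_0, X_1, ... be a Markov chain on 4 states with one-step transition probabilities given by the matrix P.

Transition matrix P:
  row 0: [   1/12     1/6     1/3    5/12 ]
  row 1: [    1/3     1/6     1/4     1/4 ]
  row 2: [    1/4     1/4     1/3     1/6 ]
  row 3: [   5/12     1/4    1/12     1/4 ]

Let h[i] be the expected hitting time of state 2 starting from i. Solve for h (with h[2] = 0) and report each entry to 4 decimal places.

First-step conditioning: h[2] = 0; for i ≠ 2, h[i] = 1 + Σ_k P[i][k]·h[k].
  h[0] = 1 + 1/12·h[0] + 1/6·h[1] + 5/12·h[3]
  h[1] = 1 + 1/3·h[0] + 1/6·h[1] + 1/4·h[3]
  h[3] = 1 + 5/12·h[0] + 1/4·h[1] + 1/4·h[3]
Solving the 3×3 linear system over states ≠ 2 gives exactly h = [2040/479, 2136/479, 0, 2484/479] (h[2] = 0 is the target).

h = [4.2589, 4.4593, 0.0000, 5.1858]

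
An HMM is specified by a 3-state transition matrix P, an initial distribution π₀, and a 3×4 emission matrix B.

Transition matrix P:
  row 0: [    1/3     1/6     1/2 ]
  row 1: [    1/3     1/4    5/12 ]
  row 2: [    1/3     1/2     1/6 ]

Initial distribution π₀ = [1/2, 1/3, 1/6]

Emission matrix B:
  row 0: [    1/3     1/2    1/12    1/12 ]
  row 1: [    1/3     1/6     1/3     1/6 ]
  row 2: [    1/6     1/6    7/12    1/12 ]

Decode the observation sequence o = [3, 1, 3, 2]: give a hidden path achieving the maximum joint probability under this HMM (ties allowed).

t=0: δ = [4.167e-02, 5.556e-02, 1.389e-02]  (obs o_0=3)
t=1: δ = [9.259e-03, 2.315e-03, 3.858e-03]  ψ = [1, 1, 1]  (obs o_1=1)
t=2: δ = [2.572e-04, 3.215e-04, 3.858e-04]  ψ = [0, 2, 0]  (obs o_2=3)
t=3: δ = [1.072e-05, 6.430e-05, 7.814e-05]  ψ = [2, 2, 1]  (obs o_3=2)
backtrack: best end state = 2; path = [1, 2, 1, 2]

path = [1, 2, 1, 2]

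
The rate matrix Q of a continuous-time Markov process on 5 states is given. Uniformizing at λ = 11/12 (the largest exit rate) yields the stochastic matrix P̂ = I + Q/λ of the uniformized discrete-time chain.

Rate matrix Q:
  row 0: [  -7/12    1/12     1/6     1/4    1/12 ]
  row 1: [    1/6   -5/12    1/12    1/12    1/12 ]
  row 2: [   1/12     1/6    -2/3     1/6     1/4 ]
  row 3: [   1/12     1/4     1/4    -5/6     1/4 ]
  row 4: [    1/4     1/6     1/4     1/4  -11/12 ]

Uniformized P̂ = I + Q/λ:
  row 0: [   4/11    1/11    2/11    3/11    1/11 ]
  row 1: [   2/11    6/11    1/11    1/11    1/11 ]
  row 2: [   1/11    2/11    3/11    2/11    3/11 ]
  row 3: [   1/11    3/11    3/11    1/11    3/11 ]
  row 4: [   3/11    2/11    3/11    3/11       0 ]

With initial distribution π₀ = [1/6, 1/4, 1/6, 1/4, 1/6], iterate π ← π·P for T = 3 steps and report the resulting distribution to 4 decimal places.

t=0: π = [0.1667, 0.2500, 0.1667, 0.2500, 0.1667]
t=1: π = [0.1894, 0.2803, 0.2121, 0.1667, 0.1515]
t=2: π = [0.1956, 0.2817, 0.2045, 0.1722, 0.1460]
t=3: π = [0.1964, 0.2821, 0.2037, 0.1716, 0.1461]

π = [0.1964, 0.2821, 0.2037, 0.1716, 0.1461]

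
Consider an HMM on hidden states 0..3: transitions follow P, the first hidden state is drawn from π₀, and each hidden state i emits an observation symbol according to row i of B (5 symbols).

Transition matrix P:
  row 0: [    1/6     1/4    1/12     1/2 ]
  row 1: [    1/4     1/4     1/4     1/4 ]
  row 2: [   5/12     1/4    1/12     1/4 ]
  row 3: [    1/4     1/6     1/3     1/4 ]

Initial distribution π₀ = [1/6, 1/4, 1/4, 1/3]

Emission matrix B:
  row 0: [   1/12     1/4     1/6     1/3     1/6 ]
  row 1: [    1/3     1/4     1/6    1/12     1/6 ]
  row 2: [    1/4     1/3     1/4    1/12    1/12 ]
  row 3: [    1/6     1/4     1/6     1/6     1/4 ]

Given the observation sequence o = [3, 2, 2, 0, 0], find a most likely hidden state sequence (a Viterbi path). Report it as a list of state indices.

path = [0, 3, 2, 1, 1]

t=0: δ = [5.556e-02, 2.083e-02, 2.083e-02, 5.556e-02]  (obs o_0=3)
t=1: δ = [2.315e-03, 2.315e-03, 4.630e-03, 4.630e-03]  ψ = [3, 0, 3, 0]  (obs o_1=2)
t=2: δ = [3.215e-04, 1.929e-04, 3.858e-04, 1.929e-04]  ψ = [2, 2, 3, 0]  (obs o_2=2)
t=3: δ = [1.340e-05, 3.215e-05, 1.608e-05, 2.679e-05]  ψ = [2, 2, 3, 0]  (obs o_3=0)
t=4: δ = [6.698e-07, 2.679e-06, 2.233e-06, 1.340e-06]  ψ = [1, 1, 3, 1]  (obs o_4=0)
backtrack: best end state = 1; path = [0, 3, 2, 1, 1]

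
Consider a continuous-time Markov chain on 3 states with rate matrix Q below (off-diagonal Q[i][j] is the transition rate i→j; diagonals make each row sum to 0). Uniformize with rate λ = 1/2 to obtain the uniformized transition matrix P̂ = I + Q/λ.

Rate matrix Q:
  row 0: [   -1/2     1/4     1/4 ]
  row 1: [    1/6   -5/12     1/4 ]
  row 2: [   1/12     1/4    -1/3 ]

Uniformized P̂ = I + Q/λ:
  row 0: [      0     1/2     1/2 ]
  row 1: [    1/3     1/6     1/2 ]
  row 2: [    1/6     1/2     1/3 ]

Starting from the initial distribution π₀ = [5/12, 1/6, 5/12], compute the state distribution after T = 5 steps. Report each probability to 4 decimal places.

π = [0.1956, 0.3759, 0.4286]

t=0: π = [0.4167, 0.1667, 0.4167]
t=1: π = [0.1250, 0.4444, 0.4306]
t=2: π = [0.2199, 0.3519, 0.4282]
t=3: π = [0.1887, 0.3827, 0.4286]
t=4: π = [0.1990, 0.3724, 0.4286]
t=5: π = [0.1956, 0.3759, 0.4286]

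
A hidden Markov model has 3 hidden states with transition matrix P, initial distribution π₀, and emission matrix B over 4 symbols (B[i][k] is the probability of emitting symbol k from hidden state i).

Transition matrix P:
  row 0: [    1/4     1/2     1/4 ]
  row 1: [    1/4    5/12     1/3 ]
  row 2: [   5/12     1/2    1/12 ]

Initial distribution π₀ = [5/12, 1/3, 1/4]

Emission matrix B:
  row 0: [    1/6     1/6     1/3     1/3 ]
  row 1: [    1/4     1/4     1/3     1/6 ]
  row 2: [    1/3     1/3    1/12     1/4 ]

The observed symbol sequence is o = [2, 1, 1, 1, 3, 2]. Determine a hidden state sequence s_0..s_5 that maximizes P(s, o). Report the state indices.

path = [0, 1, 1, 2, 0, 1]

t=0: δ = [1.389e-01, 1.111e-01, 2.083e-02]  (obs o_0=2)
t=1: δ = [5.787e-03, 1.736e-02, 1.235e-02]  ψ = [0, 0, 1]  (obs o_1=1)
t=2: δ = [8.573e-04, 1.808e-03, 1.929e-03]  ψ = [2, 1, 1]  (obs o_2=1)
t=3: δ = [1.340e-04, 2.411e-04, 2.009e-04]  ψ = [2, 2, 1]  (obs o_3=1)
t=4: δ = [2.791e-05, 1.674e-05, 2.009e-05]  ψ = [2, 1, 1]  (obs o_4=3)
t=5: δ = [2.791e-06, 4.651e-06, 5.814e-07]  ψ = [2, 0, 0]  (obs o_5=2)
backtrack: best end state = 1; path = [0, 1, 1, 2, 0, 1]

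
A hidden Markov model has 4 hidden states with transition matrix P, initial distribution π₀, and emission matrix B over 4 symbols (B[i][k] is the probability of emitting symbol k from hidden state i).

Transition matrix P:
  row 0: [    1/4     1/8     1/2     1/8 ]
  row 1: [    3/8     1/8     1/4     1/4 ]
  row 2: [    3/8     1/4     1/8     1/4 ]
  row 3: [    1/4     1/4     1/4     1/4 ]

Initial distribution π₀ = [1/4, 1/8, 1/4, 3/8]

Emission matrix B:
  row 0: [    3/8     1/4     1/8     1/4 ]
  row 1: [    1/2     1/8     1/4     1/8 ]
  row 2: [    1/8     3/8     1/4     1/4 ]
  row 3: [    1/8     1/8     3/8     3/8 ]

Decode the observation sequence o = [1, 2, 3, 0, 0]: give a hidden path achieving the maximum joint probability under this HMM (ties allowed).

t=0: δ = [6.250e-02, 1.562e-02, 9.375e-02, 4.688e-02]  (obs o_0=1)
t=1: δ = [4.395e-03, 5.859e-03, 7.812e-03, 8.789e-03]  ψ = [2, 2, 0, 2]  (obs o_1=2)
t=2: δ = [7.324e-04, 2.747e-04, 5.493e-04, 8.240e-04]  ψ = [2, 3, 0, 3]  (obs o_2=3)
t=3: δ = [7.725e-05, 1.030e-04, 4.578e-05, 2.575e-05]  ψ = [2, 3, 0, 3]  (obs o_3=0)
t=4: δ = [1.448e-05, 6.437e-06, 4.828e-06, 3.219e-06]  ψ = [1, 1, 0, 1]  (obs o_4=0)
backtrack: best end state = 0; path = [2, 3, 3, 1, 0]

path = [2, 3, 3, 1, 0]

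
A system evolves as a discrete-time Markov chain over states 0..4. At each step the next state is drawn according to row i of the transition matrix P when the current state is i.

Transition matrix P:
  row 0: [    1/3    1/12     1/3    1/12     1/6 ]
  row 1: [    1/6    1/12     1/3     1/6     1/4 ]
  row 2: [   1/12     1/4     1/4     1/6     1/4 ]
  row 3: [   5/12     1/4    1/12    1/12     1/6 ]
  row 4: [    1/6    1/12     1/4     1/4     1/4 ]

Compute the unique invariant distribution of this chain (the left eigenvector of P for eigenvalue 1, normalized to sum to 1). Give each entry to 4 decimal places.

π = [0.2206, 0.1515, 0.2554, 0.1537, 0.2188]

Balance equations π_j = Σ_i π_i·P[i][j]:
  π_0 = 1/3·π_0 + 1/6·π_1 + 1/12·π_2 + 5/12·π_3 + 1/6·π_4
  π_1 = 1/12·π_0 + 1/12·π_1 + 1/4·π_2 + 1/4·π_3 + 1/12·π_4
  π_2 = 1/3·π_0 + 1/3·π_1 + 1/4·π_2 + 1/12·π_3 + 1/4·π_4
  π_3 = 1/12·π_0 + 1/6·π_1 + 1/6·π_2 + 1/12·π_3 + 1/4·π_4
  normalize: π_0 + π_1 + π_2 + π_3 + π_4 = 1
Solving the linear system gives exactly π = [4625/20968, 3177/20968, 5355/20968, 3223/20968, 1147/5242].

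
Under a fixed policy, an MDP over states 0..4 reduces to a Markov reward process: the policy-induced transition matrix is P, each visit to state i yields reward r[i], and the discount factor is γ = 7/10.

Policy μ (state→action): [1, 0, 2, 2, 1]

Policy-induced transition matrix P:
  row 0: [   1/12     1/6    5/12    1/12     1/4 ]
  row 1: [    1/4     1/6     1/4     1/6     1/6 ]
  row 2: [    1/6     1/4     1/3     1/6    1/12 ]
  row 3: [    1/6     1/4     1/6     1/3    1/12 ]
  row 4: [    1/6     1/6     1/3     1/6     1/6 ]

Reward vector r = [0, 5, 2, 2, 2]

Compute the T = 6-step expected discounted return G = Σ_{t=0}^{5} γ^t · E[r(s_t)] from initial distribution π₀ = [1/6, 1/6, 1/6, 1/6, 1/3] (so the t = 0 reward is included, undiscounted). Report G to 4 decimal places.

G = 6.5742

t=0: π = [0.1667, 0.1667, 0.1667, 0.1667, 0.3333], E[r] = 2.1667, γ^t·E[r] = 2.166667, running G = 2.166667
t=1: π = [0.1667, 0.1944, 0.3056, 0.1806, 0.1528], E[r] = 2.2500, γ^t·E[r] = 1.575000, running G = 3.741667
t=2: π = [0.1690, 0.2072, 0.3009, 0.1829, 0.1400], E[r] = 2.2836, γ^t·E[r] = 1.118947, running G = 4.860613
t=3: π = [0.1698, 0.2070, 0.2997, 0.1831, 0.1404], E[r] = 2.2813, γ^t·E[r] = 0.782469, running G = 5.643082
t=4: π = [0.1698, 0.2069, 0.2997, 0.1830, 0.1406], E[r] = 2.2812, γ^t·E[r] = 0.547707, running G = 6.190789
t=5: π = [0.1698, 0.2069, 0.2997, 0.1830, 0.1406], E[r] = 2.2812, γ^t·E[r] = 0.383396, running G = 6.574185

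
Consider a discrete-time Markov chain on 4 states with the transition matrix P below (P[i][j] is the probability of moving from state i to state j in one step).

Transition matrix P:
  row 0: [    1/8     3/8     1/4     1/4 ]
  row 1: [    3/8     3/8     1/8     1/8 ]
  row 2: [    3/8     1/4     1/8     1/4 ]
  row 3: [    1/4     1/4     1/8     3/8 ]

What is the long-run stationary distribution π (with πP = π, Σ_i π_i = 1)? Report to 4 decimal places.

Balance equations π_j = Σ_i π_i·P[i][j]:
  π_0 = 1/8·π_0 + 3/8·π_1 + 3/8·π_2 + 1/4·π_3
  π_1 = 3/8·π_0 + 3/8·π_1 + 1/4·π_2 + 1/4·π_3
  π_2 = 1/4·π_0 + 1/8·π_1 + 1/8·π_2 + 1/8·π_3
  normalize: π_0 + π_1 + π_2 + π_3 = 1
Solving the linear system gives exactly π = [45/163, 53/163, 26/163, 39/163].

π = [0.2761, 0.3252, 0.1595, 0.2393]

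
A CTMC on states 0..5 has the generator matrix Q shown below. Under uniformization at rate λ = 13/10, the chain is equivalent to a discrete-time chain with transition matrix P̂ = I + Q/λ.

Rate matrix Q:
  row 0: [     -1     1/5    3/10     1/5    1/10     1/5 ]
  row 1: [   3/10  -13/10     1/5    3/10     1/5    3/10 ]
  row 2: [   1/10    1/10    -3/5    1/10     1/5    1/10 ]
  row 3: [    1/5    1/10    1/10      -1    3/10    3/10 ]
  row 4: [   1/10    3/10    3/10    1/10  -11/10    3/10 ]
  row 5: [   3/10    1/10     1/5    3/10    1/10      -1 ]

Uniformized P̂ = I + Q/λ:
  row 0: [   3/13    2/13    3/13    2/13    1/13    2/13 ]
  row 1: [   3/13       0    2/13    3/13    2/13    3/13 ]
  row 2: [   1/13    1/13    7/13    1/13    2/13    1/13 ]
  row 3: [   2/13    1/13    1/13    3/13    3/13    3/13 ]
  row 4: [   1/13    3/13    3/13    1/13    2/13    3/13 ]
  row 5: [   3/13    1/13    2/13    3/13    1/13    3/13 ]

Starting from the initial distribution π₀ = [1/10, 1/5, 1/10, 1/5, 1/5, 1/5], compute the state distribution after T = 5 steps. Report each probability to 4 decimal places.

t=0: π = [0.1000, 0.2000, 0.1000, 0.2000, 0.2000, 0.2000]
t=1: π = [0.1692, 0.1000, 0.2000, 0.1769, 0.1462, 0.2077]
t=2: π = [0.1639, 0.1047, 0.2414, 0.1645, 0.1385, 0.1870]
t=3: π = [0.1597, 0.1028, 0.2573, 0.1597, 0.1395, 0.1810]
t=4: π = [0.1574, 0.1028, 0.2635, 0.1574, 0.1399, 0.1789]
t=5: π = [0.1566, 0.1027, 0.2660, 0.1566, 0.1401, 0.1781]

π = [0.1566, 0.1027, 0.2660, 0.1566, 0.1401, 0.1781]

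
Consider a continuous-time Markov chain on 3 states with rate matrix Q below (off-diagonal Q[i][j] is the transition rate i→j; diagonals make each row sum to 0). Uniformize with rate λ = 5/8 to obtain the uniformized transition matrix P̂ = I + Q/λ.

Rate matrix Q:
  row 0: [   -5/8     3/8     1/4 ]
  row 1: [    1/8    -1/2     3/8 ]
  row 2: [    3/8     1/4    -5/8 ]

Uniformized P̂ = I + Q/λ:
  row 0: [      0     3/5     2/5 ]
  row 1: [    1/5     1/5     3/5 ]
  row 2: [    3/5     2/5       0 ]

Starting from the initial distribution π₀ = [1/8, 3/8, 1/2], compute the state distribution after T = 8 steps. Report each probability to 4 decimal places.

π = [0.2804, 0.3799, 0.3398]

t=0: π = [0.1250, 0.3750, 0.5000]
t=1: π = [0.3750, 0.3500, 0.2750]
t=2: π = [0.2350, 0.4050, 0.3600]
t=3: π = [0.2970, 0.3660, 0.3370]
t=4: π = [0.2754, 0.3862, 0.3384]
t=5: π = [0.2803, 0.3778, 0.3419]
t=6: π = [0.2807, 0.3805, 0.3388]
t=7: π = [0.2794, 0.3800, 0.3406]
t=8: π = [0.2804, 0.3799, 0.3398]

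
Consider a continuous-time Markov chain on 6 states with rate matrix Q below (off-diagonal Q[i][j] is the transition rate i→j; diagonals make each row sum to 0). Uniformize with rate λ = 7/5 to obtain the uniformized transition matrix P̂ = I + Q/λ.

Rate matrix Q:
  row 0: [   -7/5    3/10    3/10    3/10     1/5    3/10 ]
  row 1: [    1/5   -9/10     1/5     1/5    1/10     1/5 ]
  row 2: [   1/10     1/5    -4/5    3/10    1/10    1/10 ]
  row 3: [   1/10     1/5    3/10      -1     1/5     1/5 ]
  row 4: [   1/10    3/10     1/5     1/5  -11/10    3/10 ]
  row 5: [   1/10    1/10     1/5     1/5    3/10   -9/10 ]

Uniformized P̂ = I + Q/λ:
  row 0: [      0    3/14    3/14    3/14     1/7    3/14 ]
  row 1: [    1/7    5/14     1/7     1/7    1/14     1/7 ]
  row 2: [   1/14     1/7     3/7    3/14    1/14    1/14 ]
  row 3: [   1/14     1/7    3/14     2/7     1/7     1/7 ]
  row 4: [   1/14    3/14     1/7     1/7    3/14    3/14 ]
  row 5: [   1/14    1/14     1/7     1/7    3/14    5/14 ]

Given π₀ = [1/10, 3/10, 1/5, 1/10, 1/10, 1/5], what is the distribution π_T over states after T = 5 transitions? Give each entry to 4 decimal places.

t=0: π = [0.1000, 0.3000, 0.2000, 0.1000, 0.1000, 0.2000]
t=1: π = [0.0857, 0.2071, 0.2143, 0.1786, 0.1286, 0.1857]
t=2: π = [0.0801, 0.1893, 0.2230, 0.1898, 0.1352, 0.1827]
t=3: π = [0.0792, 0.1858, 0.2258, 0.1916, 0.1361, 0.1815]
t=4: π = [0.0790, 0.1851, 0.2267, 0.1920, 0.1361, 0.1810]
t=5: π = [0.0790, 0.1850, 0.2270, 0.1921, 0.1361, 0.1808]

π = [0.0790, 0.1850, 0.2270, 0.1921, 0.1361, 0.1808]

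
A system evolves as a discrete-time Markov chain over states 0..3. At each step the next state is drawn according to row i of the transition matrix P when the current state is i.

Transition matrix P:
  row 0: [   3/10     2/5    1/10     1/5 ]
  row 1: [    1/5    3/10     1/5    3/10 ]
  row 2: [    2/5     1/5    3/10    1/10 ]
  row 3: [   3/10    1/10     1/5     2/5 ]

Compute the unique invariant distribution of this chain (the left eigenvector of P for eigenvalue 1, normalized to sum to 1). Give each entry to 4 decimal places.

π = [0.2931, 0.2586, 0.1897, 0.2586]

Balance equations π_j = Σ_i π_i·P[i][j]:
  π_0 = 3/10·π_0 + 1/5·π_1 + 2/5·π_2 + 3/10·π_3
  π_1 = 2/5·π_0 + 3/10·π_1 + 1/5·π_2 + 1/10·π_3
  π_2 = 1/10·π_0 + 1/5·π_1 + 3/10·π_2 + 1/5·π_3
  normalize: π_0 + π_1 + π_2 + π_3 = 1
Solving the linear system gives exactly π = [17/58, 15/58, 11/58, 15/58].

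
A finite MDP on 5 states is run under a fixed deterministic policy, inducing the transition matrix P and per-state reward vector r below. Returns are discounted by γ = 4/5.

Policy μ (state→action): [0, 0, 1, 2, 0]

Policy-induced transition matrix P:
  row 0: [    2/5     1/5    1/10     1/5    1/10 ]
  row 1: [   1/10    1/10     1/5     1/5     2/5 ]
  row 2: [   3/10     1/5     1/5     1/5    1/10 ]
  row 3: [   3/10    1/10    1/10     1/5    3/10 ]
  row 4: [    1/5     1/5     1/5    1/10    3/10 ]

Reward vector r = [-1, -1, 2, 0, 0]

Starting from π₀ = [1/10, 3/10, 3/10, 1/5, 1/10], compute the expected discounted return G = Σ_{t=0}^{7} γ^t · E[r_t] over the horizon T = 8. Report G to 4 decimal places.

t=0: π = [0.1000, 0.3000, 0.3000, 0.2000, 0.1000], E[r] = 0.2000, γ^t·E[r] = 0.200000, running G = 0.200000
t=1: π = [0.2400, 0.1500, 0.1700, 0.1900, 0.2500], E[r] = -0.0500, γ^t·E[r] = -0.040000, running G = 0.160000
t=2: π = [0.2690, 0.1660, 0.1570, 0.1750, 0.2330], E[r] = -0.1210, γ^t·E[r] = -0.077440, running G = 0.082560
t=3: π = [0.2704, 0.1659, 0.1556, 0.1767, 0.2314], E[r] = -0.1251, γ^t·E[r] = -0.064051, running G = 0.018509
t=4: π = [0.2707, 0.1657, 0.1553, 0.1769, 0.2314], E[r] = -0.1259, γ^t·E[r] = -0.051560, running G = -0.033052
t=5: π = [0.2708, 0.1657, 0.1552, 0.1769, 0.2314], E[r] = -0.1260, γ^t·E[r] = -0.041301, running G = -0.074353
t=6: π = [0.2708, 0.1657, 0.1552, 0.1769, 0.2314], E[r] = -0.1261, γ^t·E[r] = -0.033047, running G = -0.107399
t=7: π = [0.2708, 0.1657, 0.1552, 0.1769, 0.2314], E[r] = -0.1261, γ^t·E[r] = -0.026438, running G = -0.133837

G = -0.1338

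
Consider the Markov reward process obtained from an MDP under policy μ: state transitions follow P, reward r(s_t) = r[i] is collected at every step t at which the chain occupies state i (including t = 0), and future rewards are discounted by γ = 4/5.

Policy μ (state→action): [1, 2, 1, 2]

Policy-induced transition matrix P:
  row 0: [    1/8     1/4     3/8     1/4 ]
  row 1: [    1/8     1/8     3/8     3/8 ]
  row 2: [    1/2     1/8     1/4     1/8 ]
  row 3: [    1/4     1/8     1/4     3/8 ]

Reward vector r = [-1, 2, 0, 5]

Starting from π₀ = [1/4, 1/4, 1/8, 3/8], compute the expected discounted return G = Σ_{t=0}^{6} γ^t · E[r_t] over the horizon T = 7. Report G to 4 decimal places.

t=0: π = [0.2500, 0.2500, 0.1250, 0.3750], E[r] = 2.1250, γ^t·E[r] = 2.125000, running G = 2.125000
t=1: π = [0.2188, 0.1563, 0.3125, 0.3125], E[r] = 1.6563, γ^t·E[r] = 1.325000, running G = 3.450000
t=2: π = [0.2813, 0.1523, 0.2969, 0.2695], E[r] = 1.3711, γ^t·E[r] = 0.877500, running G = 4.327500
t=3: π = [0.2700, 0.1602, 0.3042, 0.2656], E[r] = 1.3784, γ^t·E[r] = 0.705750, running G = 5.033250
t=4: π = [0.2723, 0.1588, 0.3038, 0.2652], E[r] = 1.3712, γ^t·E[r] = 0.561650, running G = 5.594900
t=5: π = [0.2721, 0.1590, 0.3039, 0.2650], E[r] = 1.3711, γ^t·E[r] = 0.449288, running G = 6.044188
t=6: π = [0.2721, 0.1590, 0.3039, 0.2650], E[r] = 1.3710, γ^t·E[r] = 0.359411, running G = 6.403599

G = 6.4036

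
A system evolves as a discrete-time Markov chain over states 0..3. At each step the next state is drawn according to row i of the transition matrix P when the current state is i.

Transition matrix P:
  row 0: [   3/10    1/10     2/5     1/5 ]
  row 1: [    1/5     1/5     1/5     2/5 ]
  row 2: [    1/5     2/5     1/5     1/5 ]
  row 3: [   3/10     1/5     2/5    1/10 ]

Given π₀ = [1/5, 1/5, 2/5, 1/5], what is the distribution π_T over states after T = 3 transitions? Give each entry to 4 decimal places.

t=0: π = [0.2000, 0.2000, 0.4000, 0.2000]
t=1: π = [0.2400, 0.2600, 0.2800, 0.2200]
t=2: π = [0.2460, 0.2320, 0.2920, 0.2300]
t=3: π = [0.2476, 0.2338, 0.2952, 0.2234]

π = [0.2476, 0.2338, 0.2952, 0.2234]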